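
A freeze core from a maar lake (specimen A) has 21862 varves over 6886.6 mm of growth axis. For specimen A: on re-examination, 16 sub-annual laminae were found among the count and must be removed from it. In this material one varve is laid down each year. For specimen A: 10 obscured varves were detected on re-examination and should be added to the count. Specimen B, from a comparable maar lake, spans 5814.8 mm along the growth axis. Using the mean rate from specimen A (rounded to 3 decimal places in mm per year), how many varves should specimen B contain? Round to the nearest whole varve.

Specimen A: true varve count = 21862 − 16 + 10 = 21856.
A: Extension rate ≈ 6886.6 / 21856 = 0.315 mm/year.
B spans 5814.8 / 0.315 = 18459.68 years ≈ 18460 varves.

18460 varves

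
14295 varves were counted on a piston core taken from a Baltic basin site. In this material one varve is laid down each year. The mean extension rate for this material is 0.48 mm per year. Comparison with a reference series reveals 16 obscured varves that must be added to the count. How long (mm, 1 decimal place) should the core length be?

After corrections the count is 14295 + 16 = 14311 varves.
14311 years at 0.48 mm/year gives 0.48 × 14311 = 6869.3 mm.

6869.3 mm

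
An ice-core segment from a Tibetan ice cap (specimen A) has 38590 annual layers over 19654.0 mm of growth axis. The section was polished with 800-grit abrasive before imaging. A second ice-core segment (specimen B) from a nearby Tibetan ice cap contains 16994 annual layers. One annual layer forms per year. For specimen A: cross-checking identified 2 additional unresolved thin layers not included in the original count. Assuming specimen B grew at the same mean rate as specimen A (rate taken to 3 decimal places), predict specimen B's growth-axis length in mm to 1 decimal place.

Specimen A: true annual layer count = 38590 + 2 = 38592.
A: 19654.0 mm over 38592 years gives 19654.0 / 38592 ≈ 0.509 mm per year.
For B, 0.509 mm/year × 16994 years = 8649.9 mm.

8649.9 mm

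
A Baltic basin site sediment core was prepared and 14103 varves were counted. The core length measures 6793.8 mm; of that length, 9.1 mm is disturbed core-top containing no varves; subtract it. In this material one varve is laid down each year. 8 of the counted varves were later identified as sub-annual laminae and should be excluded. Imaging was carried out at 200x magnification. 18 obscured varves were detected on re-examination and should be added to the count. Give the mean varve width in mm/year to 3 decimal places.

Correcting the raw count gives 14103 − 8 + 18 = 14113 true varves.
Removing the 9.1 mm offcut leaves 6793.8 − 9.1 = 6784.7 mm.
6784.7 mm over 14113 years gives 6784.7 / 14113 ≈ 0.481 mm/year.

0.481 mm/year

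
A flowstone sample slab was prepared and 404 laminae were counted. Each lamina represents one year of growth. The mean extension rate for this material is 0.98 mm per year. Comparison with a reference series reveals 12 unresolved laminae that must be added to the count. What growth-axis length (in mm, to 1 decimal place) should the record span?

407.7 mm

Adjusted count: 404 + 12 = 416 laminae.
Predicted length = 0.98 mm/year × 416 years = 407.7 mm.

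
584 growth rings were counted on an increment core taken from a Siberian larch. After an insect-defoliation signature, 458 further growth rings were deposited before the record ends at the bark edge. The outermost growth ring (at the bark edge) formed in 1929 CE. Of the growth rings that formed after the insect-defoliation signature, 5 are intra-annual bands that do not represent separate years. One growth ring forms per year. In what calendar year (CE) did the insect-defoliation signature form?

458 growth rings formed after the insect-defoliation signature.
Excluding 5 false growth rings: 458 − 5 = 453.
1929 − 453 = 1476 CE.

1476 CE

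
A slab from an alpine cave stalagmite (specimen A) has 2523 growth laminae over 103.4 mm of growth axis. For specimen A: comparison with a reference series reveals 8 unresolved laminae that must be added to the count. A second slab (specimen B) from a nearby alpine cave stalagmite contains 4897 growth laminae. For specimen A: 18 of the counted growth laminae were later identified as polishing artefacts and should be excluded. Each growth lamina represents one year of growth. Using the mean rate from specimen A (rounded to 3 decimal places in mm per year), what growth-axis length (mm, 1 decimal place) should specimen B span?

Specimen A: correcting the raw count gives 2523 − 18 + 8 = 2513 true growth laminae.
A: 103.4 mm over 2513 years gives 103.4 / 2513 ≈ 0.041 mm per year.
B's length ≈ 0.041 × 4897 = 200.8 mm.

200.8 mm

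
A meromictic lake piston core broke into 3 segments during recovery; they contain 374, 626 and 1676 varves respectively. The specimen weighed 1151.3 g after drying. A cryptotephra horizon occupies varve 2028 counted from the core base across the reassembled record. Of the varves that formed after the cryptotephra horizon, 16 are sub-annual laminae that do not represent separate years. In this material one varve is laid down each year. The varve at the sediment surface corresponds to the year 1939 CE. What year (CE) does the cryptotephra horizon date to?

1307 CE

Total varves = 374 + 626 + 1676 = 2676.
The cryptotephra horizon sits at varve 2028 from the core base, so 2676 − 2028 = 648 varves formed after it.
Removing the 16 false varves leaves 648 − 16 = 632 true varves beyond the cryptotephra horizon.
The varve at the sediment surface is 1939 CE, so the cryptotephra horizon dates to 1939 − 632 = 1307 CE.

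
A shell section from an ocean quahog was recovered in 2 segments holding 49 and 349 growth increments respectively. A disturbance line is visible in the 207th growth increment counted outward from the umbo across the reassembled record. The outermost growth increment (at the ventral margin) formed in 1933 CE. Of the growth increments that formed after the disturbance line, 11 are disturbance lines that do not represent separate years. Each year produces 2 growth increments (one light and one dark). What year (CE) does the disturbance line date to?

Total growth increments = 49 + 349 = 398.
Between growth increment 207 and the ventral margin there are 398 − 207 = 191 growth increments.
191 − 11 false = 180 true growth increments after the disturbance line.
With 2 growth increments per year, 180 / 2 = 90 years.
The growth increment at the ventral margin is 1933 CE, so the disturbance line dates to 1933 − 90 = 1843 CE.

1843 CE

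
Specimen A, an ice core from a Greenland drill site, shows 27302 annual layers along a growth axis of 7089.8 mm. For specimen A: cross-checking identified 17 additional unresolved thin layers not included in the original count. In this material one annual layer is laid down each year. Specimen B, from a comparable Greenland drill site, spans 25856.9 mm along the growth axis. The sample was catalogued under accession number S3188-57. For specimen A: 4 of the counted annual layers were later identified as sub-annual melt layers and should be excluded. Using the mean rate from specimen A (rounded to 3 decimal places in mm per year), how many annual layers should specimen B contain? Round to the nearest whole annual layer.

99450 annual layers

Specimen A: adjusted count: 27302 − 4 + 17 = 27315 annual layers.
A: 7089.8 mm over 27315 years gives 7089.8 / 27315 ≈ 0.260 mm per year.
For B, 25856.9 / 0.260 = 99449.62 years ≈ 99450 annual layers.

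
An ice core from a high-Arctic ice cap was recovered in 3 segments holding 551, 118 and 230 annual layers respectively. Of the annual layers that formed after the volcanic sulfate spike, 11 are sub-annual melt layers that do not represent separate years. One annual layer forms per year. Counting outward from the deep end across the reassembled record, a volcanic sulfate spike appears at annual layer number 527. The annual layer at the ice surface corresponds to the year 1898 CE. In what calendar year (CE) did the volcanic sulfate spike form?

1537 CE

Total annual layers = 551 + 118 + 230 = 899.
Between annual layer 527 and the ice surface there are 899 − 527 = 372 annual layers.
Removing the 11 false annual layers leaves 372 − 11 = 361 true annual layers beyond the volcanic sulfate spike.
1898 − 361 = 1537 CE.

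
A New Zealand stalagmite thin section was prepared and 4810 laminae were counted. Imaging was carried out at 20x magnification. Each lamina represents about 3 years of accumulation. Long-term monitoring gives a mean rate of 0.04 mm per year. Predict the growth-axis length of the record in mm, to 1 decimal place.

At 3 years per lamina, 4810 × 3 = 14430 years.
Predicted length = 0.04 mm/year × 14430 years = 577.2 mm.

577.2 mm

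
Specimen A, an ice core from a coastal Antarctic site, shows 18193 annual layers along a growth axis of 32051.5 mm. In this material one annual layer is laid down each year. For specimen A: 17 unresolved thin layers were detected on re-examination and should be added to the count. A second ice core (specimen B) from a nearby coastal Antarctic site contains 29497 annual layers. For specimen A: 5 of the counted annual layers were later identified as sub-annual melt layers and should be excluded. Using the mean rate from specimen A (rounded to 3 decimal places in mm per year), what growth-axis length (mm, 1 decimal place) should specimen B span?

Specimen A: after corrections the count is 18193 − 5 + 17 = 18205 annual layers.
A: 32051.5 mm over 18205 years gives 32051.5 / 18205 ≈ 1.761 mm/year.
B's length ≈ 1.761 × 29497 = 51944.2 mm.

51944.2 mm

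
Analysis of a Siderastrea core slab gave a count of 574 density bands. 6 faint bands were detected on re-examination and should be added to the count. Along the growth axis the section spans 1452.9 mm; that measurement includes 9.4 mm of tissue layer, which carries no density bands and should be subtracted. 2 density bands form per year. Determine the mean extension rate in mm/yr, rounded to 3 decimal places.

After corrections the count is 574 + 6 = 580 density bands.
With 2 density bands per year, 580 / 2 = 290 years.
The growth record spans 1452.9 − 9.4 = 1443.5 mm.
Mean rate = 1443.5 mm / 290 years ≈ 4.978 mm/yr.

4.978 mm/yr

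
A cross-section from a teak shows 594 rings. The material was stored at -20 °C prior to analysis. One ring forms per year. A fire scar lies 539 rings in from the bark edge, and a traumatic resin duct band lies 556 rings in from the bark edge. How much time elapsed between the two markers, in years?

17 yr

556 − 539 = 17 rings lie between the two events.
One ring per year makes the interval 17 years.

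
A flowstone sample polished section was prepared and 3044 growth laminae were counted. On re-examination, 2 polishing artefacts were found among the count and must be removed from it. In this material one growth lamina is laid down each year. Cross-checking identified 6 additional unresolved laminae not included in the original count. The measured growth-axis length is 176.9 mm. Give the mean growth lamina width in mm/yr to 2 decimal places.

0.06 mm/yr

After corrections the count is 3044 − 2 + 6 = 3048 growth laminae.
Extension rate ≈ 176.9 / 3048 = 0.06 mm/yr.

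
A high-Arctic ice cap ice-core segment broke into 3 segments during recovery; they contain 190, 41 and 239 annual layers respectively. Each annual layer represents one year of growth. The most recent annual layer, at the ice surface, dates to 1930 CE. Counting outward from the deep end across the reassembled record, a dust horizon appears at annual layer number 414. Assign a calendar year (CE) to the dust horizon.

1874 CE

Total annual layers = 190 + 41 + 239 = 470.
The dust horizon sits at annual layer 414 from the deep end, so 470 − 414 = 56 annual layers formed after it.
The annual layer at the ice surface is 1930 CE, so the dust horizon dates to 1930 − 56 = 1874 CE.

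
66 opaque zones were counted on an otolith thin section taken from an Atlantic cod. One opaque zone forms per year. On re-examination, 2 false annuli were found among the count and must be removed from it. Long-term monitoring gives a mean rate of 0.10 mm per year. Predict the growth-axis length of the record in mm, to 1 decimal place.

Correcting the raw count gives 66 − 2 = 64 true opaque zones.
Length ≈ 0.10 × 64 = 6.4 mm.

6.4 mm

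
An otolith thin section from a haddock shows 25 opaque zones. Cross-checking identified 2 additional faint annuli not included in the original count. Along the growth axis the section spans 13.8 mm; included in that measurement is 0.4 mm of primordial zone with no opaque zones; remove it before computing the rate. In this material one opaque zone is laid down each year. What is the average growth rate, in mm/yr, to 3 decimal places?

0.496 mm/yr

Correcting the raw count gives 25 + 2 = 27 true opaque zones.
Removing the 0.4 mm offcut leaves 13.8 − 0.4 = 13.4 mm.
13.4 mm over 27 years gives 13.4 / 27 ≈ 0.496 mm/yr.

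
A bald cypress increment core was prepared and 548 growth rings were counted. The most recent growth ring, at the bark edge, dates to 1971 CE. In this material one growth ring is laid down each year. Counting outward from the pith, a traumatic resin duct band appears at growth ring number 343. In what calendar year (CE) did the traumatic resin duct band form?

1766 CE

Between growth ring 343 and the bark edge there are 548 − 343 = 205 growth rings.
Counting back 205 years from 1971 CE places the traumatic resin duct band in 1971 − 205 = 1766 CE.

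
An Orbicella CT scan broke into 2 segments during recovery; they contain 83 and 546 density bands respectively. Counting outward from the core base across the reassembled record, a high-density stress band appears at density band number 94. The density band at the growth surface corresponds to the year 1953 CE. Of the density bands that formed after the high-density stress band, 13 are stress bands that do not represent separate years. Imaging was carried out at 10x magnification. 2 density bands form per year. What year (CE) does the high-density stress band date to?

Total density bands = 83 + 546 = 629.
629 − 94 = 535 density bands lie beyond the high-density stress band toward the growth surface.
Removing the 13 false density bands leaves 535 − 13 = 522 true density bands beyond the high-density stress band.
Dividing by 2 density bands per year: 522 / 2 = 261 years.
The density band at the growth surface is 1953 CE, so the high-density stress band dates to 1953 − 261 = 1692 CE.

1692 CE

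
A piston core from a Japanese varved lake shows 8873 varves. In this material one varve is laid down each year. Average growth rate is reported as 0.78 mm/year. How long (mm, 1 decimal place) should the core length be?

6920.9 mm

8873 years of growth are recorded.
Length ≈ 0.78 × 8873 = 6920.9 mm.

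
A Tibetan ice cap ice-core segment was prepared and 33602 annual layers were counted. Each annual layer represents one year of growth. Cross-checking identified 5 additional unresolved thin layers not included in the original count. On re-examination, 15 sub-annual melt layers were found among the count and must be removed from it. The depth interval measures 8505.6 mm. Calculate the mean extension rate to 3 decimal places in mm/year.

0.253 mm/year

After corrections the count is 33602 − 15 + 5 = 33592 annual layers.
Extension rate ≈ 8505.6 / 33592 = 0.253 mm/year.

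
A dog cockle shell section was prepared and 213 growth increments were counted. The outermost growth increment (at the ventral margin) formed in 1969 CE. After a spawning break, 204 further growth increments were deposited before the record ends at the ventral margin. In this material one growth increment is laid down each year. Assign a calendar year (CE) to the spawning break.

204 growth increments post-date the spawning break.
Counting back 204 years from 1969 CE places the spawning break in 1969 − 204 = 1765 CE.

1765 CE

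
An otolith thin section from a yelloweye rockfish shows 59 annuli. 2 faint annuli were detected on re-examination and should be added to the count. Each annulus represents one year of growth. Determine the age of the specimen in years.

61 years

Adjusted count: 59 + 2 = 61 annuli.
At one annulus per year, that is 61 years.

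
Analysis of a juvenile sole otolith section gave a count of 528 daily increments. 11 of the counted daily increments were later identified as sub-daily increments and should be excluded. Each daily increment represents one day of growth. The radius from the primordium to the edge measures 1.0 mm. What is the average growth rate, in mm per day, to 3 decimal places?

Adjusted count: 528 − 11 = 517 daily increments.
Mean rate = 1.0 mm / 517 days ≈ 0.002 mm per day.

0.002 mm per day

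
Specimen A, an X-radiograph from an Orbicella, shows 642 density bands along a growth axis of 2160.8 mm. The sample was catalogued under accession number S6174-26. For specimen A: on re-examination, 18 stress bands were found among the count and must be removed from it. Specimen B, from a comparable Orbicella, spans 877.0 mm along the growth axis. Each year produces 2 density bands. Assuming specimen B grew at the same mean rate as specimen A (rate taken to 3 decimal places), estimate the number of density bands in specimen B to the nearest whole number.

Specimen A: after corrections the count is 642 − 18 = 624 density bands.
Specimen A: 624 density bands at 2 per year is 624 / 2 = 312 years.
A: Extension rate ≈ 2160.8 / 312 = 6.926 mm per year.
Specimen B: 877.0 mm / 6.926 mm per year = 126.62 years; at 2 density bands per year that is 126.62 × 2 ≈ 253 density bands.

253 density bands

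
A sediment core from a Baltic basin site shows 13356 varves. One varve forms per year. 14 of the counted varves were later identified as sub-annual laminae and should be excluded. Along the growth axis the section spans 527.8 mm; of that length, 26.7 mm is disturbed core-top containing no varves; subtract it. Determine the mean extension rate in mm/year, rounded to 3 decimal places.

0.038 mm/year

After corrections the count is 13356 − 14 = 13342 varves.
Removing the 26.7 mm offcut leaves 527.8 − 26.7 = 501.1 mm.
Extension rate ≈ 501.1 / 13342 = 0.038 mm/year.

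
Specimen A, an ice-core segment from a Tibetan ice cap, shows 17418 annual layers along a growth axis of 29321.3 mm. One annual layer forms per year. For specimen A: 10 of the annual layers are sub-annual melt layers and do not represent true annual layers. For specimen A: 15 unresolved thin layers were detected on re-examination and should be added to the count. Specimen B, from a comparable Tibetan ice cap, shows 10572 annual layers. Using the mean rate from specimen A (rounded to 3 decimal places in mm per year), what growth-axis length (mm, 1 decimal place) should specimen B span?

Specimen A: adjusted count: 17418 − 10 + 15 = 17423 annual layers.
A: Mean rate = 29321.3 mm / 17423 years ≈ 1.683 mm/yr.
Length of B = 1.683 × 10572 = 17792.7 mm.

17792.7 mm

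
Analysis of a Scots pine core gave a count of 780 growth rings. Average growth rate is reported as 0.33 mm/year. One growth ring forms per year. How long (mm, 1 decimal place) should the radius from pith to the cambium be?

The record spans 780 years at 0.33 mm per year.
Predicted length = 0.33 mm/year × 780 years = 257.4 mm.

257.4 mm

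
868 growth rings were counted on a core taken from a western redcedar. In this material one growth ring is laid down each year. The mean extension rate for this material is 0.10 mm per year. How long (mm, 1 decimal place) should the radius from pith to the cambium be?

86.8 mm

868 years of growth are recorded.
Length ≈ 0.10 × 868 = 86.8 mm.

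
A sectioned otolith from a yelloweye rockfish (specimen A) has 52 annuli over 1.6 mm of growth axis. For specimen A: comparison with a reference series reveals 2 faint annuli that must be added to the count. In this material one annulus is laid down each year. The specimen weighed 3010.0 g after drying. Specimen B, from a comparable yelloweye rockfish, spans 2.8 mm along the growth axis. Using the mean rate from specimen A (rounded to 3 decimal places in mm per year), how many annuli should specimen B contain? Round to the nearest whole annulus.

Specimen A: after corrections the count is 52 + 2 = 54 annuli.
A: 1.6 mm over 54 years gives 1.6 / 54 ≈ 0.030 mm/yr.
Specimen B: 2.8 mm / 0.030 mm per year = 93.33 years ≈ 93 annuli.

93 annuli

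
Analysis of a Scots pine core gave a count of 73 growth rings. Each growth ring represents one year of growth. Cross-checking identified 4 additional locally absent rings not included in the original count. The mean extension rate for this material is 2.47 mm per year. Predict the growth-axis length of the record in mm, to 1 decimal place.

Adjusted count: 73 + 4 = 77 growth rings.
77 years at 2.47 mm/year gives 2.47 × 77 = 190.2 mm.

190.2 mm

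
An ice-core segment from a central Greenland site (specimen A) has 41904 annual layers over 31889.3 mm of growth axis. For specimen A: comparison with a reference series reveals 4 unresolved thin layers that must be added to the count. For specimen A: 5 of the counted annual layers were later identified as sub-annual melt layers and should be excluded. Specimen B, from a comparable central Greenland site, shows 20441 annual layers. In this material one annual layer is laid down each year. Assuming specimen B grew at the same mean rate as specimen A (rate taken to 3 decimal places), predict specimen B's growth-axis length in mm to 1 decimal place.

Specimen A: after corrections the count is 41904 − 5 + 4 = 41903 annual layers.
A: Mean rate = 31889.3 mm / 41903 years ≈ 0.761 mm per year.
Length of B = 0.761 × 20441 = 15555.6 mm.

15555.6 mm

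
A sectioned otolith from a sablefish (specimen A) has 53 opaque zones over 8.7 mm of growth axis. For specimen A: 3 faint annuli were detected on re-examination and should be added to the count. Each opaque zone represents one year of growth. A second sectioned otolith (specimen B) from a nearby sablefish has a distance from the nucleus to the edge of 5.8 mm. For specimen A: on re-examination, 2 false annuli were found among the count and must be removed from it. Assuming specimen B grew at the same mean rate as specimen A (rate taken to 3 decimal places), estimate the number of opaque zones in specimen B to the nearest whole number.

36 opaque zones

Specimen A: correcting the raw count gives 53 − 2 + 3 = 54 true opaque zones.
A: 8.7 mm over 54 years gives 8.7 / 54 ≈ 0.161 mm per year.
Specimen B: 5.8 mm / 0.161 mm per year = 36.02 years ≈ 36 opaque zones.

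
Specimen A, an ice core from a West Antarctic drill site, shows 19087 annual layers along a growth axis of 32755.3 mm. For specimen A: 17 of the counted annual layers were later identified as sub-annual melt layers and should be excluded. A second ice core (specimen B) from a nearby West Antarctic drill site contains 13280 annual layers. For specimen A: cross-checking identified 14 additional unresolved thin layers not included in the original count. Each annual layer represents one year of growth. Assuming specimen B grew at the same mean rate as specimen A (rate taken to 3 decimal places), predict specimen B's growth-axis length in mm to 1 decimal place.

22788.5 mm

Specimen A: adjusted count: 19087 − 17 + 14 = 19084 annual layers.
A: Mean rate = 32755.3 mm / 19084 years ≈ 1.716 mm per year.
Length of B = 1.716 × 13280 = 22788.5 mm.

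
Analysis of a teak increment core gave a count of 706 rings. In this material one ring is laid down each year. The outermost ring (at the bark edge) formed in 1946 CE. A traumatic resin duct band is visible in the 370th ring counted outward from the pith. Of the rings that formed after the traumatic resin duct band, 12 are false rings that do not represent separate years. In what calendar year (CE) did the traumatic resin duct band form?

1622 CE

The traumatic resin duct band sits at ring 370 from the pith, so 706 − 370 = 336 rings formed after it.
336 − 12 false = 324 true rings after the traumatic resin duct band.
Counting back 324 years from 1946 CE places the traumatic resin duct band in 1946 − 324 = 1622 CE.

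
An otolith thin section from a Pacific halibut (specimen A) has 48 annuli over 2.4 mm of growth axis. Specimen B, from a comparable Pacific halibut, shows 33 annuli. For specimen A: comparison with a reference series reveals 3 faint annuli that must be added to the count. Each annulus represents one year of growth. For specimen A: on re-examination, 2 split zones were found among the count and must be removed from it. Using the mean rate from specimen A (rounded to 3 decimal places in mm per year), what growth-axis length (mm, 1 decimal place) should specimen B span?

Specimen A: after corrections the count is 48 − 2 + 3 = 49 annuli.
A: Extension rate ≈ 2.4 / 49 = 0.049 mm per year.
For B, 0.049 mm/year × 33 years = 1.6 mm.

1.6 mm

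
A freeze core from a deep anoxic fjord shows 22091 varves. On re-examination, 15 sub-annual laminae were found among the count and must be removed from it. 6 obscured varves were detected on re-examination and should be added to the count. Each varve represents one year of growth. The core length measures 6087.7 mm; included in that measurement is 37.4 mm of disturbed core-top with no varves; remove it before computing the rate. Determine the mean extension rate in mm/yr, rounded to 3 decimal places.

True varve count = 22091 − 15 + 6 = 22082.
Removing the 37.4 mm offcut leaves 6087.7 − 37.4 = 6050.3 mm.
6050.3 mm over 22082 years gives 6050.3 / 22082 ≈ 0.274 mm/yr.

0.274 mm/yr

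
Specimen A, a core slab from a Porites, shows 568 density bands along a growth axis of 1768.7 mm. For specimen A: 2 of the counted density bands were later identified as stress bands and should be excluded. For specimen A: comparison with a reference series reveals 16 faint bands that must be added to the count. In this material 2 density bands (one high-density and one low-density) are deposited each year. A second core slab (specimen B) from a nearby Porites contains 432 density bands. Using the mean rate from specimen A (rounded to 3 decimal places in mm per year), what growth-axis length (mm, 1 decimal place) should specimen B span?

1312.8 mm

Specimen A: adjusted count: 568 − 2 + 16 = 582 density bands.
Specimen A: 582 density bands at 2 per year is 582 / 2 = 291 years.
A: Extension rate ≈ 1768.7 / 291 = 6.078 mm/yr.
Specimen B: dividing by 2 density bands per year: 432 / 2 = 216 years. Length of B = 6.078 × 216 = 1312.8 mm.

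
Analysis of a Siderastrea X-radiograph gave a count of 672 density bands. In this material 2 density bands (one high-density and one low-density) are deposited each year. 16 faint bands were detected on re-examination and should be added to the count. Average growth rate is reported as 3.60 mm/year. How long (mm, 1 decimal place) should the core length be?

Correcting the raw count gives 672 + 16 = 688 true density bands.
688 density bands at 2 per year is 688 / 2 = 344 years.
344 years at 3.60 mm/year gives 3.60 × 344 = 1238.4 mm.

1238.4 mm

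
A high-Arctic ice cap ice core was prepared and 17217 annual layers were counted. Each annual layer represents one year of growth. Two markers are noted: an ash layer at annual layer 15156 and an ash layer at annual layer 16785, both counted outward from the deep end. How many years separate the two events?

1629 years

Separation: 16785 − 15156 = 1629 annual layers.
At one annual layer per year, 1629 years elapsed between them.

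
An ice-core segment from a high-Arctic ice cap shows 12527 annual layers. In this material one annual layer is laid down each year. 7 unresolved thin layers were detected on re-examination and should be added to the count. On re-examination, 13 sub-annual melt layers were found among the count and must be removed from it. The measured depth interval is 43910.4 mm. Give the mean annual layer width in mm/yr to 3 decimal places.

True annual layer count = 12527 − 13 + 7 = 12521.
43910.4 mm over 12521 years gives 43910.4 / 12521 ≈ 3.507 mm/yr.

3.507 mm/yr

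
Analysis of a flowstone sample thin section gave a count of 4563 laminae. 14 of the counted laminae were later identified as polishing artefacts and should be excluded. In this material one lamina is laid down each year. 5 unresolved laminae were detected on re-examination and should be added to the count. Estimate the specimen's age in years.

4554 yr

True lamina count = 4563 − 14 + 5 = 4554.
One lamina per year makes the duration 4554 years.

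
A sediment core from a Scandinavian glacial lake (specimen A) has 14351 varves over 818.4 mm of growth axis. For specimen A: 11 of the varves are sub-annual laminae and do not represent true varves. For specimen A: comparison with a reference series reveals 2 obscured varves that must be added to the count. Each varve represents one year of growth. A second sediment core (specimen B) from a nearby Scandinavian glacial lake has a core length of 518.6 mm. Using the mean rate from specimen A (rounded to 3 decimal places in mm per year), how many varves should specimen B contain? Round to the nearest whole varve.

Specimen A: after corrections the count is 14351 − 11 + 2 = 14342 varves.
A: Mean rate = 818.4 mm / 14342 years ≈ 0.057 mm/yr.
Specimen B: 518.6 mm / 0.057 mm per year = 9098.25 years ≈ 9098 varves.

9098 varves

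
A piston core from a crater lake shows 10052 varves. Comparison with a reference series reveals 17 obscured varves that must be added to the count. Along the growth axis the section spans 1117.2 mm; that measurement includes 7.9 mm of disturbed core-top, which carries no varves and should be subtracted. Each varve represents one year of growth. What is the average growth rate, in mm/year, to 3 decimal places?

0.110 mm/year

Correcting the raw count gives 10052 + 17 = 10069 true varves.
The growth record spans 1117.2 − 7.9 = 1109.3 mm.
Mean rate = 1109.3 mm / 10069 years ≈ 0.110 mm/year.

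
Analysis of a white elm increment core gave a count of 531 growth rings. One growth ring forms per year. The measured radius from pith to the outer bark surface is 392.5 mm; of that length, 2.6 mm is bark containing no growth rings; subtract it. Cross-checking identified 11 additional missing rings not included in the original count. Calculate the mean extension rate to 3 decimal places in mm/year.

After corrections the count is 531 + 11 = 542 growth rings.
Net length = 392.5 − 2.6 = 389.9 mm.
Mean rate = 389.9 mm / 542 years ≈ 0.719 mm/year.

0.719 mm/year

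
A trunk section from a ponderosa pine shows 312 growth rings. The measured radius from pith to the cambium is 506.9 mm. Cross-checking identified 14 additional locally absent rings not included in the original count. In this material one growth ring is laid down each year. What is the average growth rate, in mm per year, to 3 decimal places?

After corrections the count is 312 + 14 = 326 growth rings.
Mean rate = 506.9 mm / 326 years ≈ 1.555 mm per year.

1.555 mm per year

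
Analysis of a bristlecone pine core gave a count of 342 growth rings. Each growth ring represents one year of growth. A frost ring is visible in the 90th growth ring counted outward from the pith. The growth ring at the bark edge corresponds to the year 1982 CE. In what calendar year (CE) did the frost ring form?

1730 CE

342 − 90 = 252 growth rings lie beyond the frost ring toward the bark edge.
The growth ring at the bark edge is 1982 CE, so the frost ring dates to 1982 − 252 = 1730 CE.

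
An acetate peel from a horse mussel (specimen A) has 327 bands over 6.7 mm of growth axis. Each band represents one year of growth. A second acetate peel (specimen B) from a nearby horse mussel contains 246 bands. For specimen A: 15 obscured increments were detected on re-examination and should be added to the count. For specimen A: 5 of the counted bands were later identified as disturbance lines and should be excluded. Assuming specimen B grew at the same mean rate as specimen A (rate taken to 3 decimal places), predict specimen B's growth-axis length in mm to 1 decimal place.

4.9 mm

Specimen A: correcting the raw count gives 327 − 5 + 15 = 337 true bands.
A: Extension rate ≈ 6.7 / 337 = 0.020 mm/yr.
B's length ≈ 0.020 × 246 = 4.9 mm.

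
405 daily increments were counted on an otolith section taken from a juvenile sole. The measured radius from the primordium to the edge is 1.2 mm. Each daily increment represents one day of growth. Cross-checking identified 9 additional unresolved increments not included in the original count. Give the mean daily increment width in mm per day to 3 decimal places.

After corrections the count is 405 + 9 = 414 daily increments.
Extension rate ≈ 1.2 / 414 = 0.003 mm per day.

0.003 mm per day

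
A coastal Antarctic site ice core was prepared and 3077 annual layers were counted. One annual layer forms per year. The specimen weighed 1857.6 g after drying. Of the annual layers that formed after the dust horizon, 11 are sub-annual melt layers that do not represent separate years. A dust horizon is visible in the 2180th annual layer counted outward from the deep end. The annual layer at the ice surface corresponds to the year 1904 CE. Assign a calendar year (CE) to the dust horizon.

3077 − 2180 = 897 annual layers lie beyond the dust horizon toward the ice surface.
Removing the 11 false annual layers leaves 897 − 11 = 886 true annual layers beyond the dust horizon.
Counting back 886 years from 1904 CE places the dust horizon in 1904 − 886 = 1018 CE.

1018 CE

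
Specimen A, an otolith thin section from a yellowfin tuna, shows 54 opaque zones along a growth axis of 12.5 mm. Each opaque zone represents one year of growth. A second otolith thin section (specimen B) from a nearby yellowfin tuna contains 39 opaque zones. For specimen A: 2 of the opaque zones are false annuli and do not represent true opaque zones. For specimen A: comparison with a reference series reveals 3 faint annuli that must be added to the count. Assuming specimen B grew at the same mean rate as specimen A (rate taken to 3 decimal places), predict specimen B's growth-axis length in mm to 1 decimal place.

Specimen A: true opaque zone count = 54 − 2 + 3 = 55.
A: 12.5 mm over 55 years gives 12.5 / 55 ≈ 0.227 mm/year.
Length of B = 0.227 × 39 = 8.9 mm.

8.9 mm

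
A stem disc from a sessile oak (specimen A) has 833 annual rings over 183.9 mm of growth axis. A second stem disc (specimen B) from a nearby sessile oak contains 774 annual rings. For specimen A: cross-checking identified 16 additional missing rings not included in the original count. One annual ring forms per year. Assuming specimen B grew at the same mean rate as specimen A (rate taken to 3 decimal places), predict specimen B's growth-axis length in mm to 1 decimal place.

Specimen A: correcting the raw count gives 833 + 16 = 849 true annual rings.
A: Mean rate = 183.9 mm / 849 years ≈ 0.217 mm/yr.
B's length ≈ 0.217 × 774 = 168.0 mm.

168.0 mm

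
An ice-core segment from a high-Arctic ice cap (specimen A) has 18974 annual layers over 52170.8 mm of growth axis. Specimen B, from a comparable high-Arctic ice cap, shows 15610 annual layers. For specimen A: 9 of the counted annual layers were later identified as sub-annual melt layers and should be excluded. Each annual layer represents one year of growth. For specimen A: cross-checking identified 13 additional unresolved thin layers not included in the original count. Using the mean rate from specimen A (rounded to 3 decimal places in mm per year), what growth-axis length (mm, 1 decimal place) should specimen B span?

42911.9 mm

Specimen A: correcting the raw count gives 18974 − 9 + 13 = 18978 true annual layers.
A: Extension rate ≈ 52170.8 / 18978 = 2.749 mm/yr.
B's length ≈ 2.749 × 15610 = 42911.9 mm.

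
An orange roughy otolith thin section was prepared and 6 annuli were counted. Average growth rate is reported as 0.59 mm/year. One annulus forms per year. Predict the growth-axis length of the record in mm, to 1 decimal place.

3.5 mm

The record spans 6 years at 0.59 mm per year.
Length ≈ 0.59 × 6 = 3.5 mm.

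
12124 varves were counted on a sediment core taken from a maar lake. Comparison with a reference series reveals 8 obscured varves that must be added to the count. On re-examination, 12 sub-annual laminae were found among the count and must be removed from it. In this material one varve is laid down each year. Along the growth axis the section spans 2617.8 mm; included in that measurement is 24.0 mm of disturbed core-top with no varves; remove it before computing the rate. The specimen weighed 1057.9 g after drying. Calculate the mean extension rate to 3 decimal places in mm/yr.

After corrections the count is 12124 − 12 + 8 = 12120 varves.
Removing the 24.0 mm offcut leaves 2617.8 − 24.0 = 2593.8 mm.
Extension rate ≈ 2593.8 / 12120 = 0.214 mm/yr.

0.214 mm/yr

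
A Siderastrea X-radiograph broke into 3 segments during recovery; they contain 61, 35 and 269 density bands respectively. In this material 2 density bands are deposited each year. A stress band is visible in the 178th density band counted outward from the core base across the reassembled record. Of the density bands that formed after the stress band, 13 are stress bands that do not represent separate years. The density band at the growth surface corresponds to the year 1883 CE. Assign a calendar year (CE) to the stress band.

Total density bands = 61 + 35 + 269 = 365.
The stress band sits at density band 178 from the core base, so 365 − 178 = 187 density bands formed after it.
Excluding 13 false density bands: 187 − 13 = 174.
With 2 density bands per year, 174 / 2 = 87 years.
1883 − 87 = 1796 CE.

1796 CE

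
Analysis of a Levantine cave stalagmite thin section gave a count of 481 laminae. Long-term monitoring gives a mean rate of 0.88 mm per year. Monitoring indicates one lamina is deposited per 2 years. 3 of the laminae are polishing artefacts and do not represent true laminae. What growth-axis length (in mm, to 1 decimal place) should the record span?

Correcting the raw count gives 481 − 3 = 478 true laminae.
At 2 years per lamina, 478 × 2 = 956 years.
Predicted length = 0.88 mm/year × 956 years = 841.3 mm.

841.3 mm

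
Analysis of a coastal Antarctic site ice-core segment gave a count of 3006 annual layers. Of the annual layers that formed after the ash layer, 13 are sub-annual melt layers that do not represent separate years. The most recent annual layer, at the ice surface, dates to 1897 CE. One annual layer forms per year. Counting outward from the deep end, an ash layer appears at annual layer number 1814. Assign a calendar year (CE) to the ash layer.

718 CE

3006 − 1814 = 1192 annual layers lie beyond the ash layer toward the ice surface.
Removing the 13 false annual layers leaves 1192 − 13 = 1179 true annual layers beyond the ash layer.
The annual layer at the ice surface is 1897 CE, so the ash layer dates to 1897 − 1179 = 718 CE.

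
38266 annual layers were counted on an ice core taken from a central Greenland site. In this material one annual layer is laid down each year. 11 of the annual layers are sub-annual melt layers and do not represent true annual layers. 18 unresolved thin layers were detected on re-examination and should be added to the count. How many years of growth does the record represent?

38273 years

Correcting the raw count gives 38266 − 11 + 18 = 38273 true annual layers.
One annual layer per year makes the duration 38273 years.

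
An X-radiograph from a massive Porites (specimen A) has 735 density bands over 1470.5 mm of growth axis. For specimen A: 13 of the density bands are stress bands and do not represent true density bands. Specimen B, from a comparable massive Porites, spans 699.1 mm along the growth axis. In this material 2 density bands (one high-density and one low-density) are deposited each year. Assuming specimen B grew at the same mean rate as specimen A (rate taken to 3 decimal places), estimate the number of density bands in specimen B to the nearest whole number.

343 density bands

Specimen A: true density band count = 735 − 13 = 722.
Specimen A: with 2 density bands per year, 722 / 2 = 361 years.
A: Extension rate ≈ 1470.5 / 361 = 4.073 mm/year.
For B, 699.1 / 4.073 = 171.64 years; at 2 density bands per year that is 171.64 × 2 ≈ 343 density bands.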